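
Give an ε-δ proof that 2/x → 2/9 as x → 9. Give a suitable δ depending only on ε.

δ = min(9/2, (81/4)ε)

Suppose ε > 0. We seek δ > 0 such that 0 < |x − 9| < δ implies |2/x − (2/9)| < ε.
|2/x − (2/9)| = 2·|9 − x|/(9·|x|) = 2|x − 9|/(9|x|).
Restrict δ ≤ 9/2. Then |x − 9| < 9/2 gives |x| > 9/2, so 9|x| > 81/2.
Then |2/x − (2/9)| < 2|x − 9|/(81/2), which is < ε when |x − 9| < (81/4)ε.
Take δ = min(9/2, (81/4)ε). Then 0 < |x − 9| < δ gives both |x − 9| < 9/2 and |x − 9| < (81/4)ε, so |2/x − (2/9)| < ε.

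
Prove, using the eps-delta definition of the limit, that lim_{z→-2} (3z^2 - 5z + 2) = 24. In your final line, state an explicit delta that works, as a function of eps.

delta = min(2, eps/23)

Let eps > 0. We want delta > 0 such that 0 < |z + 2| < delta implies |(3z^2 - 5z + 2) − 24| < eps.
(3z^2 - 5z + 2) − 24 = 3z^2 - 5z - 22 = (z + 2)(3z - 11).
So |(3z^2 - 5z + 2) − 24| = |z + 2|·|3z - 11|.
Assume first that |z + 2| < 2, so |z| < 4. Then |3z - 11| ≤ 3·4 + 11 = 23.
Hence |(3z^2 - 5z + 2) − 24| ≤ 23|z + 2| < eps provided |z + 2| < eps/23.
Take delta = min(2, eps/23). Then 0 < |z + 2| < delta gives both |z + 2| < 2 and |z + 2| < eps/23, so |(3z^2 - 5z + 2) − 24| < eps.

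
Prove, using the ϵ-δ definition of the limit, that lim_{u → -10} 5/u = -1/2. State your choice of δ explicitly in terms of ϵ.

δ = min(5, 10ϵ)

Fix ϵ > 0. We seek δ > 0 such that 0 < |u + 10| < δ implies |5/u + 1/2| < ϵ.
|5/u + 1/2| = 5·|-10 − u|/(10·|u|) = 5|u + 10|/(10|u|).
Restrict δ ≤ 5. Then |u + 10| < 5 gives |u| > 5, so 10|u| > 50.
Then |5/u + 1/2| < 5|u + 10|/50, which is < ϵ when |u + 10| < 10ϵ.
Take δ = min(5, 10ϵ). Then 0 < |u + 10| < δ gives both |u + 10| < 5 and |u + 10| < 10ϵ, so |5/u + 1/2| < ϵ.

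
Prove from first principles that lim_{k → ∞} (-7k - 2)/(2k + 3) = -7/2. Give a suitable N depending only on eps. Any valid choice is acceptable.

N = (17/4)/eps

Let eps > 0 be given. For k ≥ 1, |(-7k - 2)/(2k + 3) + 7/2| = |17|/(2(2k + 3)) = 17/(2(2k + 3)).
Since 2k + 3 ≥ 2k for k ≥ 1, this is ≤ 17/(2·2k) = (17/4)/k.
So |(-7k - 2)/(2k + 3) + 7/2| < eps whenever k > (17/4)/eps.
Take N = (17/4)/eps. If k > N then |(-7k - 2)/(2k + 3) + 7/2| ≤ (17/4)/k < eps.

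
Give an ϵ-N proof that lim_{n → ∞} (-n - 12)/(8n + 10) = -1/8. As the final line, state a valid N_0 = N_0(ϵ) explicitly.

N_0 = (43/32)/ϵ

Let ϵ > 0. For n ≥ 1, |(-n - 12)/(8n + 10) + 1/8| = |-86|/(8(8n + 10)) = 86/(8(8n + 10)).
Since 8n + 10 ≥ 8n for n ≥ 1, this is ≤ 86/(8·8n) = (43/32)/n.
So |(-n - 12)/(8n + 10) + 1/8| < ϵ whenever n > (43/32)/ϵ.
Take N_0 = (43/32)/ϵ. If n > N_0 then |(-n - 12)/(8n + 10) + 1/8| ≤ (43/32)/n < ϵ.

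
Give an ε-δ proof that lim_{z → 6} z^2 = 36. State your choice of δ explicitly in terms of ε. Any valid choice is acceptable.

Let ε > 0. We seek δ > 0 with 0 < |z − 6| < δ ⇒ |z^2 − 36| < ε.
Factor: z^2 − 36 = (z − 6)(z + 6), so |z^2 − 36| = |z − 6|·|z + 6|.
Restrict δ ≤ 2. Then |z − 6| < 2 gives |z| < 8, so by the triangle inequality |z + 6| ≤ 8 + 6 = 14.
Hence |z^2 − 36| ≤ 14|z − 6|, which is < ε once |z − 6| < ε/14.
Take δ = min(2, ε/14). If 0 < |z − 6| < δ then both bounds hold and |z^2 − 36| ≤ 14|z − 6| < 14·(ε/14) = ε.

δ = min(2, ε/14)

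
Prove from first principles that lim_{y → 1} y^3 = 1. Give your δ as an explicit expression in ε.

Suppose ε > 0. We seek δ > 0 with 0 < |y − 1| < δ ⇒ |y^3 − 1| < ε.
Factor: y^3 − 1 = (y − 1)(y^2 + y + 1), so |y^3 − 1| = |y − 1|·|y^2 + y + 1|.
Restrict δ ≤ 1. Then |y − 1| < 1 gives |y| < 2, so by the triangle inequality |y^2 + y + 1| ≤ 2^2 + 2 + 1 = 7.
Hence |y^3 − 1| ≤ 7|y − 1|, which is < ε once |y − 1| < ε/7.
Take δ = min(1, ε/7). If 0 < |y − 1| < δ then both bounds hold and |y^3 − 1| ≤ 7|y − 1| < 7·(ε/7) = ε.

δ = min(1, ε/7)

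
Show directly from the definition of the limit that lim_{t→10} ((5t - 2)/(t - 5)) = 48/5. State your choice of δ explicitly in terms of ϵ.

Fix ϵ > 0. We want δ > 0 with 0 < |t − 10| < δ ⇒ |(5t - 2)/(t - 5) − (48/5)| < ϵ.
Combining over a common denominator, (5t - 2)/(t - 5) − (48/5) = [(5t - 2)·5 − 48·(t - 5)] / [5·(t - 5)] = -23(t − 10) / (5(t - 5)).
So |(5t - 2)/(t - 5) − (48/5)| = 23|t − 10| / (5·|t − 5|).
Restrict δ ≤ 5/2. Then |t − 10| < 5/2 gives |t − 5| = |(t − 10) + 5| ≥ 5 − 5/2 = 5/2.
Hence |(5t - 2)/(t - 5) − (48/5)| < 23|t − 10|/(5·(5/2)) = (46/25)|t − 10|, which is < ϵ once |t − 10| < (25/46)ϵ.
Take δ = min(5/2, (25/46)ϵ). Then 0 < |t − 10| < δ forces both bounds, so |(5t - 2)/(t - 5) − (48/5)| < ϵ.

δ = min(5/2, (25/46)ϵ)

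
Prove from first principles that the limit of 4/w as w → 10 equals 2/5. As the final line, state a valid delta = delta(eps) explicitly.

delta = min(5, (25/2)eps)

Fix eps > 0. We seek delta > 0 such that 0 < |w − 10| < delta implies |4/w − (2/5)| < eps.
|4/w − (2/5)| = 4·|10 − w|/(10·|w|) = 4|w − 10|/(10|w|).
Restrict delta ≤ 5. Then |w − 10| < 5 gives |w| > 5, so 10|w| > 50.
Then |4/w − (2/5)| < 4|w − 10|/50, which is < eps when |w − 10| < (25/2)eps.
Take delta = min(5, (25/2)eps). Then 0 < |w − 10| < delta gives both |w − 10| < 5 and |w − 10| < (25/2)eps, so |4/w − (2/5)| < eps.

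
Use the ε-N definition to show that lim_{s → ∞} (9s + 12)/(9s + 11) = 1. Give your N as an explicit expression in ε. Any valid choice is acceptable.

N = (1/9)/ε

Let ε > 0 be given. We seek N > 0 such that s > N implies |(9s + 12)/(9s + 11) − 1| < ε.
(9s + 12)/(9s + 11) − 1 = (9(9s + 12) − 9(9s + 11)) / (9(9s + 11)) = 9/(9(9s + 11)).
For s > 0 we have 9s + 11 > 9s, so |(9s + 12)/(9s + 11) − 1| = 9/(9(9s + 11)) < 9/(9·9s) = (1/9)/s.
Thus |(9s + 12)/(9s + 11) − 1| < ε whenever s > (1/9)/ε.
Take N = (1/9)/ε. If s > N then |(9s + 12)/(9s + 11) − 1| < (1/9)/s < ε.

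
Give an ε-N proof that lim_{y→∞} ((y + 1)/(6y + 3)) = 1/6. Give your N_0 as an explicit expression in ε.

Let ε > 0. We seek N_0 > 0 such that y > N_0 implies |(y + 1)/(6y + 3) − (1/6)| < ε.
(y + 1)/(6y + 3) − (1/6) = (6(y + 1) − (6y + 3)) / (6(6y + 3)) = 3/(6(6y + 3)).
For y > 0 we have 6y + 3 > 6y, so |(y + 1)/(6y + 3) − (1/6)| = 3/(6(6y + 3)) < 3/(6·6y) = (1/12)/y.
Thus |(y + 1)/(6y + 3) − (1/6)| < ε whenever y > (1/12)/ε.
Take N_0 = (1/12)/ε. If y > N_0 then |(y + 1)/(6y + 3) − (1/6)| < (1/12)/y < ε.

N_0 = (1/12)/ε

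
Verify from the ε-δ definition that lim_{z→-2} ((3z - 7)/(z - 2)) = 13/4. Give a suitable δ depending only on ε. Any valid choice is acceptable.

Fix ε > 0. We want δ > 0 with 0 < |z + 2| < δ ⇒ |(3z - 7)/(z - 2) − (13/4)| < ε.
Combining over a common denominator, (3z - 7)/(z - 2) − (13/4) = [(3z - 7)·(-4) − (-13)·(z - 2)] / [(-4)·(z - 2)] = 1(z + 2) / ((-4)(z - 2)).
So |(3z - 7)/(z - 2) − (13/4)| = |z + 2| / (4·|z − 2|).
Require δ ≤ 2, so |z − 2| ≥ |-4| − |z + 2| > 4 − 2 = 2.
Hence |(3z - 7)/(z - 2) − (13/4)| < |z + 2|/(4·2) = (1/8)|z + 2|, which is < ε once |z + 2| < 8ε.
Take δ = min(2, 8ε). Then 0 < |z + 2| < δ forces both bounds, so |(3z - 7)/(z - 2) − (13/4)| < ε.

δ = min(2, 8ε)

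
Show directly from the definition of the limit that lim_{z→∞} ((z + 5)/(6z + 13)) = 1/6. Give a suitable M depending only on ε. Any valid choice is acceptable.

M = (17/36)/ε

Suppose ε > 0. We seek M > 0 such that z > M implies |(z + 5)/(6z + 13) − (1/6)| < ε.
(z + 5)/(6z + 13) − (1/6) = (6(z + 5) − (6z + 13)) / (6(6z + 13)) = 17/(6(6z + 13)).
For z > 0 we have 6z + 13 > 6z, so |(z + 5)/(6z + 13) − (1/6)| = 17/(6(6z + 13)) < 17/(6·6z) = (17/36)/z.
Thus |(z + 5)/(6z + 13) − (1/6)| < ε whenever z > (17/36)/ε.
Take M = (17/36)/ε. If z > M then |(z + 5)/(6z + 13) − (1/6)| < (17/36)/z < ε.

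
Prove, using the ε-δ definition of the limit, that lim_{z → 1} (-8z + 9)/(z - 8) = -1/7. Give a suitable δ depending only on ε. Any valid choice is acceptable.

δ = min(7/2, (49/110)ε)

Suppose ε > 0. We want δ > 0 with 0 < |z − 1| < δ ⇒ |(-8z + 9)/(z - 8) + 1/7| < ε.
Combining over a common denominator, (-8z + 9)/(z - 8) + 1/7 = [(-8z + 9)·(-7) − 1·(z - 8)] / [(-7)·(z - 8)] = 55(z − 1) / ((-7)(z - 8)).
So |(-8z + 9)/(z - 8) + 1/7| = 55|z − 1| / (7·|z − 8|).
Require δ ≤ 7/2, so |z − 8| ≥ |-7| − |z − 1| > 7 − 7/2 = 7/2.
Hence |(-8z + 9)/(z - 8) + 1/7| < 55|z − 1|/(7·(7/2)) = (110/49)|z − 1|, which is < ε once |z − 1| < (49/110)ε.
Take δ = min(7/2, (49/110)ε). Then 0 < |z − 1| < δ forces both bounds, so |(-8z + 9)/(z - 8) + 1/7| < ε.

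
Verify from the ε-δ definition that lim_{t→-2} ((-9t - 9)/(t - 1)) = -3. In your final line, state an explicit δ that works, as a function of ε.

δ = min(3/2, (1/4)ε)

Let ε > 0 be given. We want δ > 0 with 0 < |t + 2| < δ ⇒ |(-9t - 9)/(t - 1) + 3| < ε.
Combining over a common denominator, (-9t - 9)/(t - 1) + 3 = [(-9t - 9)·(-3) − 9·(t - 1)] / [(-3)·(t - 1)] = 18(t + 2) / ((-3)(t - 1)).
So |(-9t - 9)/(t - 1) + 3| = 18|t + 2| / (3·|t − 1|).
Require δ ≤ 3/2, so |t − 1| ≥ |-3| − |t + 2| > 3 − 3/2 = 3/2.
Hence |(-9t - 9)/(t - 1) + 3| < 18|t + 2|/(3·(3/2)) = 4|t + 2|, which is < ε once |t + 2| < (1/4)ε.
Take δ = min(3/2, (1/4)ε). Then 0 < |t + 2| < δ forces both bounds, so |(-9t - 9)/(t - 1) + 3| < ε.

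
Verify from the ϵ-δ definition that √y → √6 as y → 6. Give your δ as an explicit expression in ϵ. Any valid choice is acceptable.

δ = min(6, √6·ϵ)

Let ϵ > 0. We want δ > 0 such that 0 < |y − 6| < δ implies |√y − √6| < ϵ.
Multiplying by the conjugate, |√y − √6| = |y − 6|/(√y + √6).
Restrict δ ≤ 6 so that |y − 6| < 6 forces y > 0, and then √y + √6 > √6.
Hence |√y − √6| < |y − 6|/√6, which is < ϵ once |y − 6| < √6·ϵ.
Take δ = min(6, √6·ϵ). If 0 < |y − 6| < δ then y > 0 and |√y − √6| < |y − 6|/√6 < ϵ.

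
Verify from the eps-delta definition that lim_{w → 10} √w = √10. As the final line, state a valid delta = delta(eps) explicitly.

delta = min(10, √10·eps)

Let eps > 0 be given. We want delta > 0 such that 0 < |w − 10| < delta implies |√w − √10| < eps.
Multiplying by the conjugate, |√w − √10| = |w − 10|/(√w + √10).
Restrict delta ≤ 10 so that |w − 10| < 10 forces w > 0, and then √w + √10 > √10.
Hence |√w − √10| < |w − 10|/√10, which is < eps once |w − 10| < √10·eps.
Take delta = min(10, √10·eps). If 0 < |w − 10| < delta then w > 0 and |√w − √10| < |w − 10|/√10 < eps.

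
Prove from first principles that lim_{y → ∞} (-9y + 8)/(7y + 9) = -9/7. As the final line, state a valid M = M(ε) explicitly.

M = (137/49)/ε

Let ε > 0 be given. We seek M > 0 such that y > M implies |(-9y + 8)/(7y + 9) + 9/7| < ε.
(-9y + 8)/(7y + 9) + 9/7 = (7(-9y + 8) − (-9)(7y + 9)) / (7(7y + 9)) = 137/(7(7y + 9)).
For y > 0 we have 7y + 9 > 7y, so |(-9y + 8)/(7y + 9) + 9/7| = 137/(7(7y + 9)) < 137/(7·7y) = (137/49)/y.
Thus |(-9y + 8)/(7y + 9) + 9/7| < ε whenever y > (137/49)/ε.
Take M = (137/49)/ε. If y > M then |(-9y + 8)/(7y + 9) + 9/7| < (137/49)/y < ε.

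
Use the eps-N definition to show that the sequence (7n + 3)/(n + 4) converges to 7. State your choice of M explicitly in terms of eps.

Suppose eps > 0. For n ≥ 1, |(7n + 3)/(n + 4) − 7| = |-25|/((n + 4)) = 25/((n + 4)).
Since n + 4 ≥ n for n ≥ 1, this is ≤ 25/(n) = 25/n.
So |(7n + 3)/(n + 4) − 7| < eps whenever n > 25/eps.
Take M = 25/eps. If n > M then |(7n + 3)/(n + 4) − 7| ≤ 25/n < eps.

M = 25/eps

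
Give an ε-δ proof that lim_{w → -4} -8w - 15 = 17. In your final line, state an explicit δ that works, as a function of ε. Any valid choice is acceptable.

Let ε > 0 be given. We need δ > 0 so that 0 < |w + 4| < δ implies |(-8w - 15) − 17| < ε.
|(-8w - 15) − 17| = |-8w - 32| = 8|w + 4|.
Thus it suffices that |w + 4| < ε/8.
Take δ = ε/8. If 0 < |w + 4| < δ then |(-8w - 15) − 17| = 8|w + 4| < 8·(ε/8) = ε.

δ = ε/8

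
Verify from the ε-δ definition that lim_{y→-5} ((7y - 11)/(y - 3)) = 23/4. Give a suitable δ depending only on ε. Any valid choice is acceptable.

δ = min(4, (16/5)ε)

Let ε > 0 be given. We want δ > 0 with 0 < |y + 5| < δ ⇒ |(7y - 11)/(y - 3) − (23/4)| < ε.
Combining over a common denominator, (7y - 11)/(y - 3) − (23/4) = [(7y - 11)·(-8) − (-46)·(y - 3)] / [(-8)·(y - 3)] = -10(y + 5) / ((-8)(y - 3)).
So |(7y - 11)/(y - 3) − (23/4)| = 10|y + 5| / (8·|y − 3|).
Require δ ≤ 4, so |y − 3| ≥ |-8| − |y + 5| > 8 − 4 = 4.
Hence |(7y - 11)/(y - 3) − (23/4)| < 10|y + 5|/(8·4) = (5/16)|y + 5|, which is < ε once |y + 5| < (16/5)ε.
Take δ = min(4, (16/5)ε). Then 0 < |y + 5| < δ forces both bounds, so |(7y - 11)/(y - 3) − (23/4)| < ε.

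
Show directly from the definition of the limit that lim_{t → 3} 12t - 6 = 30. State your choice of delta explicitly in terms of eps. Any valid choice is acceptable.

delta = eps/12

Let eps > 0. We need delta > 0 so that 0 < |t − 3| < delta implies |(12t - 6) − 30| < eps.
Since (12t - 6) − 30 = 12(t − 3), we have |(12t - 6) − 30| = 12|t − 3|.
So 12|t − 3| < eps exactly when |t − 3| < eps/12.
Take delta = eps/12. If 0 < |t − 3| < delta then |(12t - 6) − 30| = 12|t − 3| < 12·(eps/12) = eps.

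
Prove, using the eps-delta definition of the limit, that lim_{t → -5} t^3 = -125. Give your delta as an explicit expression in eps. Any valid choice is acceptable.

Suppose eps > 0. We seek delta > 0 with 0 < |t + 5| < delta ⇒ |t^3 + 125| < eps.
Factor: t^3 + 125 = (t + 5)(t^2 - 5t + 25), so |t^3 + 125| = |t + 5|·|t^2 - 5t + 25|.
Impose delta ≤ 1 so that |t| < 6; then |t^2 - 5t + 25| ≤ 91.
Hence |t^3 + 125| ≤ 91|t + 5|, which is < eps once |t + 5| < eps/91.
Take delta = min(1, eps/91). If 0 < |t + 5| < delta then both bounds hold and |t^3 + 125| ≤ 91|t + 5| < 91·(eps/91) = eps.

delta = min(1, eps/91)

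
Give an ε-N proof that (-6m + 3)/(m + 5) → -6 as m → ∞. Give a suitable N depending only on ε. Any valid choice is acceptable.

N = 33/ε

Suppose ε > 0. For m ≥ 1, |(-6m + 3)/(m + 5) + 6| = |33|/((m + 5)) = 33/((m + 5)).
Since m + 5 ≥ m for m ≥ 1, this is ≤ 33/(m) = 33/m.
So |(-6m + 3)/(m + 5) + 6| < ε whenever m > 33/ε.
Take N = 33/ε. If m > N then |(-6m + 3)/(m + 5) + 6| ≤ 33/m < ε.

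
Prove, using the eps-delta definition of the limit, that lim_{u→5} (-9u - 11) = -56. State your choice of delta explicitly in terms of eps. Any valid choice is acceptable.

delta = eps/9

Fix eps > 0. We need delta > 0 so that 0 < |u − 5| < delta implies |(-9u - 11) + 56| < eps.
|(-9u - 11) + 56| = |-9u + 45| = 9|u − 5|.
So 9|u − 5| < eps exactly when |u − 5| < eps/9.
Choosing delta = eps/9 gives |(-9u - 11) + 56| = 9|u − 5| < eps whenever |u − 5| < delta.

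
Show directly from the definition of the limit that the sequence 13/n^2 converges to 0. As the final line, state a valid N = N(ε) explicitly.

N = (13/ε)^{1/2}

Let ε > 0. For n ≥ 1, |13/n^2 − 0| = 13/n^2.
13/n^2 < ε ⇔ n^2 > 13/ε ⇔ n > (13/ε)^{1/2}.
Take N = (13/ε)^{1/2}. Then n > N implies 13/n^2 < ε.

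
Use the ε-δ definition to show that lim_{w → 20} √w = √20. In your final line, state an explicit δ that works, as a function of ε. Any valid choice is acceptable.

Suppose ε > 0. We want δ > 0 such that 0 < |w − 20| < δ implies |√w − √20| < ε.
Rationalise: √w − √20 = (w − 20)/(√w + √20), so |√w − √20| = |w − 20|/(√w + √20).
Restrict δ ≤ 20 so that |w − 20| < 20 forces w > 0, and then √w + √20 > √20.
Hence |√w − √20| < |w − 20|/√20, which is < ε once |w − 20| < √20·ε.
Take δ = min(20, √20·ε). If 0 < |w − 20| < δ then w > 0 and |√w − √20| < |w − 20|/√20 < ε.

δ = min(20, √20·ε)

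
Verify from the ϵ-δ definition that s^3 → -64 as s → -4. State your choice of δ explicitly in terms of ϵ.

Suppose ϵ > 0. We seek δ > 0 with 0 < |s + 4| < δ ⇒ |s^3 + 64| < ϵ.
Factor: s^3 + 64 = (s + 4)(s^2 - 4s + 16), so |s^3 + 64| = |s + 4|·|s^2 - 4s + 16|.
Impose δ ≤ 1 so that |s| < 5; then |s^2 - 4s + 16| ≤ 61.
Hence |s^3 + 64| ≤ 61|s + 4|, which is < ϵ once |s + 4| < ϵ/61.
Take δ = min(1, ϵ/61). If 0 < |s + 4| < δ then both bounds hold and |s^3 + 64| ≤ 61|s + 4| < 61·(ϵ/61) = ϵ.

δ = min(1, ϵ/61)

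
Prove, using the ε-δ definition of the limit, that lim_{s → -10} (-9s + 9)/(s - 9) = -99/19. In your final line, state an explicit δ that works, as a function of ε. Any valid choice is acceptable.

δ = min(19/2, (361/144)ε)

Fix ε > 0. We want δ > 0 with 0 < |s + 10| < δ ⇒ |(-9s + 9)/(s - 9) + 99/19| < ε.
Combining over a common denominator, (-9s + 9)/(s - 9) + 99/19 = [(-9s + 9)·(-19) − 99·(s - 9)] / [(-19)·(s - 9)] = 72(s + 10) / ((-19)(s - 9)).
So |(-9s + 9)/(s - 9) + 99/19| = 72|s + 10| / (19·|s − 9|).
Require δ ≤ 19/2, so |s − 9| ≥ |-19| − |s + 10| > 19 − 19/2 = 19/2.
Hence |(-9s + 9)/(s - 9) + 99/19| < 72|s + 10|/(19·(19/2)) = (144/361)|s + 10|, which is < ε once |s + 10| < (361/144)ε.
Take δ = min(19/2, (361/144)ε). Then 0 < |s + 10| < δ forces both bounds, so |(-9s + 9)/(s - 9) + 99/19| < ε.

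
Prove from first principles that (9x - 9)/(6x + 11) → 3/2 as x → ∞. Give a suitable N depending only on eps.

N = (17/4)/eps

Fix eps > 0. We seek N > 0 such that x > N implies |(9x - 9)/(6x + 11) − (3/2)| < eps.
(9x - 9)/(6x + 11) − (3/2) = (6(9x - 9) − 9(6x + 11)) / (6(6x + 11)) = -153/(6(6x + 11)).
For x > 0 we have 6x + 11 > 6x, so |(9x - 9)/(6x + 11) − (3/2)| = 153/(6(6x + 11)) < 153/(6·6x) = (17/4)/x.
Thus |(9x - 9)/(6x + 11) − (3/2)| < eps whenever x > (17/4)/eps.
Take N = (17/4)/eps. If x > N then |(9x - 9)/(6x + 11) − (3/2)| < (17/4)/x < eps.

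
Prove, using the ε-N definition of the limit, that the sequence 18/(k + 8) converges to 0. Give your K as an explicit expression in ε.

Let ε > 0 be given. For k ≥ 1, |18/(k + 8) − 0| = 18/(k + 8) ≤ 18/k.
We need 18/k < ε, i.e. k > 18/ε.
Take K = 18/ε. If k > K then |18/(k + 8)| ≤ 18/k < ε.

K = 18/ε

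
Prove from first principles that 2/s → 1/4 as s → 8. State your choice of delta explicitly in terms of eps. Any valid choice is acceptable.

Let eps > 0. We seek delta > 0 such that 0 < |s − 8| < delta implies |2/s − (1/4)| < eps.
|2/s − (1/4)| = 2·|8 − s|/(8·|s|) = 2|s − 8|/(8|s|).
Restrict delta ≤ 4. Then |s − 8| < 4 gives |s| > 4, so 8|s| > 32.
Then |2/s − (1/4)| < 2|s − 8|/32, which is < eps when |s − 8| < 16eps.
Take delta = min(4, 16eps). Then 0 < |s − 8| < delta gives both |s − 8| < 4 and |s − 8| < 16eps, so |2/s − (1/4)| < eps.

delta = min(4, 16eps)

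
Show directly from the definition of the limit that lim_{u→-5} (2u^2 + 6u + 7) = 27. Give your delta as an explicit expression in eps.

delta = min(1, eps/16)

Let eps > 0. We want delta > 0 such that 0 < |u + 5| < delta implies |(2u^2 + 6u + 7) − 27| < eps.
(2u^2 + 6u + 7) − 27 = 2u^2 + 6u - 20 = (u + 5)(2u - 4).
So |(2u^2 + 6u + 7) − 27| = |u + 5|·|2u - 4|.
Assume first that |u + 5| < 1, so |u| < 6. Then |2u - 4| ≤ 2·6 + 4 = 16.
Hence |(2u^2 + 6u + 7) − 27| ≤ 16|u + 5| < eps provided |u + 5| < eps/16.
Choosing delta = min(1, eps/16) ensures both conditions, hence |(2u^2 + 6u + 7) − 27| < eps.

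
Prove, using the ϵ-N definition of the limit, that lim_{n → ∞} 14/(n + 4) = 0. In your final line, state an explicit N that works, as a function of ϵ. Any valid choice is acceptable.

Let ϵ > 0 be given. For n ≥ 1, |14/(n + 4) − 0| = 14/(n + 4) ≤ 14/n.
We need 14/n < ϵ, i.e. n > 14/ϵ.
Take N = 14/ϵ. If n > N then |14/(n + 4)| ≤ 14/n < ϵ.

N = 14/ϵ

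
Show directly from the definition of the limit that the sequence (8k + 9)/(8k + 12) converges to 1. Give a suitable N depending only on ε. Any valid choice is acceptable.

Fix ε > 0. For k ≥ 1, |(8k + 9)/(8k + 12) − 1| = |-24|/(8(8k + 12)) = 24/(8(8k + 12)).
Since 8k + 12 ≥ 8k for k ≥ 1, this is ≤ 24/(8·8k) = (3/8)/k.
So |(8k + 9)/(8k + 12) − 1| < ε whenever k > (3/8)/ε.
Take N = (3/8)/ε. If k > N then |(8k + 9)/(8k + 12) − 1| ≤ (3/8)/k < ε.

N = (3/8)/ε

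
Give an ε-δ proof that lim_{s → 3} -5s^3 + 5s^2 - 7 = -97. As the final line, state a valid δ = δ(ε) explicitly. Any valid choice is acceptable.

Let ε > 0. We want δ > 0 such that 0 < |s − 3| < δ implies |(-5s^3 + 5s^2 - 7) + 97| < ε.
(-5s^3 + 5s^2 - 7) + 97 = -5s^3 + 5s^2 + 90 = (s − 3)(-5s^2 - 10s - 30).
So |(-5s^3 + 5s^2 - 7) + 97| = |s − 3|·|-5s^2 - 10s - 30|.
Require δ ≤ 1. Then |s − 3| < 1 gives |s| < 4, and by the triangle inequality |-5s^2 - 10s - 30| ≤ 5·4^2 + 10·4 + 30 = 150.
Hence |(-5s^3 + 5s^2 - 7) + 97| ≤ 150|s − 3| < ε provided |s − 3| < ε/150.
Choosing δ = min(1, ε/150) ensures both conditions, hence |(-5s^3 + 5s^2 - 7) + 97| < ε.

δ = min(1, ε/150)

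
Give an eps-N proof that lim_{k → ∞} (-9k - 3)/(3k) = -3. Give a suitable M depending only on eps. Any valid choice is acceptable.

M = 1/eps

Fix eps > 0. For k ≥ 1, |(-9k - 3)/(3k) + 3| = |-9|/(3(3k)) = 9/(3(3k)).
Since 3k ≥ 3k for k ≥ 1, this is ≤ 9/(3·3k) = 1/k.
So |(-9k - 3)/(3k) + 3| < eps whenever k > 1/eps.
Take M = 1/eps. If k > M then |(-9k - 3)/(3k) + 3| ≤ 1/k < eps.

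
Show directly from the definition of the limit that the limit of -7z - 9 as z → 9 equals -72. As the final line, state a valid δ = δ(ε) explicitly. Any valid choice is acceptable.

Suppose ε > 0. We need δ > 0 so that 0 < |z − 9| < δ implies |(-7z - 9) + 72| < ε.
|(-7z - 9) + 72| = |-7z + 63| = 7|z − 9|.
Thus it suffices that |z − 9| < ε/7.
Choosing δ = ε/7 gives |(-7z - 9) + 72| = 7|z − 9| < ε whenever |z − 9| < δ.

δ = ε/7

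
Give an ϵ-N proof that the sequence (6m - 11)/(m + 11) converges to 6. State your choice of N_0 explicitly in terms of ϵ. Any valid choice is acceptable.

N_0 = 77/ϵ

Let ϵ > 0 be given. For m ≥ 1, |(6m - 11)/(m + 11) − 6| = |-77|/((m + 11)) = 77/((m + 11)).
Since m + 11 ≥ m for m ≥ 1, this is ≤ 77/(m) = 77/m.
So |(6m - 11)/(m + 11) − 6| < ϵ whenever m > 77/ϵ.
Take N_0 = 77/ϵ. If m > N_0 then |(6m - 11)/(m + 11) − 6| ≤ 77/m < ϵ.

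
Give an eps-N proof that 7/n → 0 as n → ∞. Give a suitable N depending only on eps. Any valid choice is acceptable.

Fix eps > 0. For n ≥ 1, |7/n − 0| = 7/(n) ≤ 7/n.
We need 7/n < eps, i.e. n > 7/eps.
Take N = 7/eps. If n > N then |7/n| ≤ 7/n < eps.

N = 7/eps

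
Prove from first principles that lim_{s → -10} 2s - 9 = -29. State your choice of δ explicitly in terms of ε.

δ = ε/2

Suppose ε > 0. We need δ > 0 so that 0 < |s + 10| < δ implies |(2s - 9) + 29| < ε.
Since (2s - 9) + 29 = 2(s + 10), we have |(2s - 9) + 29| = 2|s + 10|.
Thus it suffices that |s + 10| < ε/2.
Choosing δ = ε/2 gives |(2s - 9) + 29| = 2|s + 10| < ε whenever |s + 10| < δ.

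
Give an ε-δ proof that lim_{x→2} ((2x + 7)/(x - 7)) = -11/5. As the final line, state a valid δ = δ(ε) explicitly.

δ = min(5/2, (25/42)ε)

Suppose ε > 0. We want δ > 0 with 0 < |x − 2| < δ ⇒ |(2x + 7)/(x - 7) + 11/5| < ε.
Combining over a common denominator, (2x + 7)/(x - 7) + 11/5 = [(2x + 7)·(-5) − 11·(x - 7)] / [(-5)·(x - 7)] = -21(x − 2) / ((-5)(x - 7)).
So |(2x + 7)/(x - 7) + 11/5| = 21|x − 2| / (5·|x − 7|).
Require δ ≤ 5/2, so |x − 7| ≥ |-5| − |x − 2| > 5 − 5/2 = 5/2.
Hence |(2x + 7)/(x - 7) + 11/5| < 21|x − 2|/(5·(5/2)) = (42/25)|x − 2|, which is < ε once |x − 2| < (25/42)ε.
Take δ = min(5/2, (25/42)ε). Then 0 < |x − 2| < δ forces both bounds, so |(2x + 7)/(x - 7) + 11/5| < ε.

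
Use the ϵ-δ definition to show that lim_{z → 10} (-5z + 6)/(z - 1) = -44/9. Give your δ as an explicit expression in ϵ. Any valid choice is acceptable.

δ = min(9/2, (81/2)ϵ)

Fix ϵ > 0. We want δ > 0 with 0 < |z − 10| < δ ⇒ |(-5z + 6)/(z - 1) + 44/9| < ϵ.
Combining over a common denominator, (-5z + 6)/(z - 1) + 44/9 = [(-5z + 6)·9 − (-44)·(z - 1)] / [9·(z - 1)] = -1(z − 10) / (9(z - 1)).
So |(-5z + 6)/(z - 1) + 44/9| = |z − 10| / (9·|z − 1|).
Restrict δ ≤ 9/2. Then |z − 10| < 9/2 gives |z − 1| = |(z − 10) + 9| ≥ 9 − 9/2 = 9/2.
Hence |(-5z + 6)/(z - 1) + 44/9| < |z − 10|/(9·(9/2)) = (2/81)|z − 10|, which is < ϵ once |z − 10| < (81/2)ϵ.
Take δ = min(9/2, (81/2)ϵ). Then 0 < |z − 10| < δ forces both bounds, so |(-5z + 6)/(z - 1) + 44/9| < ϵ.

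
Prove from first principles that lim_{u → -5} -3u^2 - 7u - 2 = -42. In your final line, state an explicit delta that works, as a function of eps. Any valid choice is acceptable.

delta = min(2, eps/29)

Fix eps > 0. We want delta > 0 such that 0 < |u + 5| < delta implies |(-3u^2 - 7u - 2) + 42| < eps.
(-3u^2 - 7u - 2) + 42 = -3u^2 - 7u + 40 = (u + 5)(-3u + 8).
So |(-3u^2 - 7u - 2) + 42| = |u + 5|·|-3u + 8|.
Assume first that |u + 5| < 2, so |u| < 7. Then |-3u + 8| ≤ 3·7 + 8 = 29.
Hence |(-3u^2 - 7u - 2) + 42| ≤ 29|u + 5| < eps provided |u + 5| < eps/29.
Choosing delta = min(2, eps/29) ensures both conditions, hence |(-3u^2 - 7u - 2) + 42| < eps.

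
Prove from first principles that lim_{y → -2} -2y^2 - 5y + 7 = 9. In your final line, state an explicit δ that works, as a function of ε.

δ = min(1, ε/7)

Let ε > 0. We want δ > 0 such that 0 < |y + 2| < δ implies |(-2y^2 - 5y + 7) − 9| < ε.
(-2y^2 - 5y + 7) − 9 = -2y^2 - 5y - 2 = (y + 2)(-2y - 1).
So |(-2y^2 - 5y + 7) − 9| = |y + 2|·|-2y - 1|.
Require δ ≤ 1. Then |y + 2| < 1 gives |y| < 3, and by the triangle inequality |-2y - 1| ≤ 2·3 + 1 = 7.
Hence |(-2y^2 - 5y + 7) − 9| ≤ 7|y + 2| < ε provided |y + 2| < ε/7.
Take δ = min(1, ε/7). Then 0 < |y + 2| < δ gives both |y + 2| < 1 and |y + 2| < ε/7, so |(-2y^2 - 5y + 7) − 9| < ε.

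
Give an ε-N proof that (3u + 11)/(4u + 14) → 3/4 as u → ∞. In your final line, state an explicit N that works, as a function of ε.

Fix ε > 0. We seek N > 0 such that u > N implies |(3u + 11)/(4u + 14) − (3/4)| < ε.
(3u + 11)/(4u + 14) − (3/4) = (4(3u + 11) − 3(4u + 14)) / (4(4u + 14)) = 2/(4(4u + 14)).
For u > 0 we have 4u + 14 > 4u, so |(3u + 11)/(4u + 14) − (3/4)| = 2/(4(4u + 14)) < 2/(4·4u) = (1/8)/u.
Thus |(3u + 11)/(4u + 14) − (3/4)| < ε whenever u > (1/8)/ε.
Take N = (1/8)/ε. If u > N then |(3u + 11)/(4u + 14) − (3/4)| < (1/8)/u < ε.

N = (1/8)/ε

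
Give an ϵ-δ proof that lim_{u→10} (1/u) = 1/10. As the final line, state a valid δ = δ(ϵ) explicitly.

Let ϵ > 0. We seek δ > 0 such that 0 < |u − 10| < δ implies |1/u − (1/10)| < ϵ.
|1/u − (1/10)| = |10 − u|/(10·|u|) = |u − 10|/(10|u|).
Require δ ≤ 5 so that |u| > 10 − 5 = 5, hence 10|u| > 50.
Then |1/u − (1/10)| < |u − 10|/50, which is < ϵ when |u − 10| < 50ϵ.
Take δ = min(5, 50ϵ). Then 0 < |u − 10| < δ gives both |u − 10| < 5 and |u − 10| < 50ϵ, so |1/u − (1/10)| < ϵ.

δ = min(5, 50ϵ)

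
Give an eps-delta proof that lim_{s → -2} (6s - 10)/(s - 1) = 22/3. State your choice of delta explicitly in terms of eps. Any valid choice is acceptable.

Fix eps > 0. We want delta > 0 with 0 < |s + 2| < delta ⇒ |(6s - 10)/(s - 1) − (22/3)| < eps.
Combining over a common denominator, (6s - 10)/(s - 1) − (22/3) = [(6s - 10)·(-3) − (-22)·(s - 1)] / [(-3)·(s - 1)] = 4(s + 2) / ((-3)(s - 1)).
So |(6s - 10)/(s - 1) − (22/3)| = 4|s + 2| / (3·|s − 1|).
Restrict delta ≤ 3/2. Then |s + 2| < 3/2 gives |s − 1| = |(s + 2) + (-3)| ≥ 3 − 3/2 = 3/2.
Hence |(6s - 10)/(s - 1) − (22/3)| < 4|s + 2|/(3·(3/2)) = (8/9)|s + 2|, which is < eps once |s + 2| < (9/8)eps.
Take delta = min(3/2, (9/8)eps). Then 0 < |s + 2| < delta forces both bounds, so |(6s - 10)/(s - 1) − (22/3)| < eps.

delta = min(3/2, (9/8)eps)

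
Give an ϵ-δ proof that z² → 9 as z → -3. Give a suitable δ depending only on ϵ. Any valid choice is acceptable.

Let ϵ > 0 be given. We seek δ > 0 with 0 < |z + 3| < δ ⇒ |z² − 9| < ϵ.
Factor: z² − 9 = (z + 3)(z - 3), so |z² − 9| = |z + 3|·|z - 3|.
Restrict δ ≤ 2. Then |z + 3| < 2 gives |z| < 5, so by the triangle inequality |z - 3| ≤ 5 + 3 = 8.
Hence |z² − 9| ≤ 8|z + 3|, which is < ϵ once |z + 3| < ϵ/8.
Take δ = min(2, ϵ/8). If 0 < |z + 3| < δ then both bounds hold and |z² − 9| ≤ 8|z + 3| < 8·(ϵ/8) = ϵ.

δ = min(2, ϵ/8)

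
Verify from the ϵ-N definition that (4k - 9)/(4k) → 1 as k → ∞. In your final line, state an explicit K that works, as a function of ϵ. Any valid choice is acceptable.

Let ϵ > 0 be given. For k ≥ 1, |(4k - 9)/(4k) − 1| = |-36|/(4(4k)) = 36/(4(4k)).
Since 4k ≥ 4k for k ≥ 1, this is ≤ 36/(4·4k) = (9/4)/k.
So |(4k - 9)/(4k) − 1| < ϵ whenever k > (9/4)/ϵ.
Take K = (9/4)/ϵ. If k > K then |(4k - 9)/(4k) − 1| ≤ (9/4)/k < ϵ.

K = (9/4)/ϵ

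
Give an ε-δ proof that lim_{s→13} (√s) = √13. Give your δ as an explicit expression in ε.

Let ε > 0. We want δ > 0 such that 0 < |s − 13| < δ implies |√s − √13| < ε.
Multiplying by the conjugate, |√s − √13| = |s − 13|/(√s + √13).
Restrict δ ≤ 13 so that |s − 13| < 13 forces s > 0, and then √s + √13 > √13.
Hence |√s − √13| < |s − 13|/√13, which is < ε once |s − 13| < √13·ε.
Take δ = min(13, √13·ε). If 0 < |s − 13| < δ then s > 0 and |√s − √13| < |s − 13|/√13 < ε.

δ = min(13, √13·ε)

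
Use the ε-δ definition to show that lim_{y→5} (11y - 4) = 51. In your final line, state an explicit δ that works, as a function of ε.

Let ε > 0 be given. We need δ > 0 so that 0 < |y − 5| < δ implies |(11y - 4) − 51| < ε.
Since (11y - 4) − 51 = 11(y − 5), we have |(11y - 4) − 51| = 11|y − 5|.
So 11|y − 5| < ε exactly when |y − 5| < ε/11.
Choosing δ = ε/11 gives |(11y - 4) − 51| = 11|y − 5| < ε whenever |y − 5| < δ.

δ = ε/11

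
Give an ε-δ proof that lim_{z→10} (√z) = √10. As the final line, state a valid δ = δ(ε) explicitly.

δ = min(10, √10·ε)

Let ε > 0 be given. We want δ > 0 such that 0 < |z − 10| < δ implies |√z − √10| < ε.
Rationalise: √z − √10 = (z − 10)/(√z + √10), so |√z − √10| = |z − 10|/(√z + √10).
Restrict δ ≤ 10 so that |z − 10| < 10 forces z > 0, and then √z + √10 > √10.
Hence |√z − √10| < |z − 10|/√10, which is < ε once |z − 10| < √10·ε.
Take δ = min(10, √10·ε). If 0 < |z − 10| < δ then z > 0 and |√z − √10| < |z − 10|/√10 < ε.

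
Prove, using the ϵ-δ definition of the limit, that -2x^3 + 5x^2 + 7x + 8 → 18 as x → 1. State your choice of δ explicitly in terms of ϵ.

Fix ϵ > 0. We want δ > 0 such that 0 < |x − 1| < δ implies |(-2x^3 + 5x^2 + 7x + 8) − 18| < ϵ.
(-2x^3 + 5x^2 + 7x + 8) − 18 = -2x^3 + 5x^2 + 7x - 10 = (x − 1)(-2x^2 + 3x + 10).
So |(-2x^3 + 5x^2 + 7x + 8) − 18| = |x − 1|·|-2x^2 + 3x + 10|.
Assume first that |x − 1| < 1, so |x| < 2. Then |-2x^2 + 3x + 10| ≤ 2·2^2 + 3·2 + 10 = 24.
Hence |(-2x^3 + 5x^2 + 7x + 8) − 18| ≤ 24|x − 1| < ϵ provided |x − 1| < ϵ/24.
Choosing δ = min(1, ϵ/24) ensures both conditions, hence |(-2x^3 + 5x^2 + 7x + 8) − 18| < ϵ.

δ = min(1, ϵ/24)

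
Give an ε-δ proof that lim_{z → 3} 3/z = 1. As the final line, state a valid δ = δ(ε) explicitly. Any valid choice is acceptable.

δ = min(3/2, (3/2)ε)

Let ε > 0 be given. We seek δ > 0 such that 0 < |z − 3| < δ implies |3/z − 1| < ε.
|3/z − 1| = 3·|3 − z|/(3·|z|) = 3|z − 3|/(3|z|).
Require δ ≤ 3/2 so that |z| > 3 − 3/2 = 3/2, hence 3|z| > 9/2.
Then |3/z − 1| < 3|z − 3|/(9/2), which is < ε when |z − 3| < (3/2)ε.
Take δ = min(3/2, (3/2)ε). Then 0 < |z − 3| < δ gives both |z − 3| < 3/2 and |z − 3| < (3/2)ε, so |3/z − 1| < ε.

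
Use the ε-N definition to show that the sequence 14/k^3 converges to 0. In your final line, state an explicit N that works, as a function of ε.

Let ε > 0. For k ≥ 1, |14/k^3 − 0| = 14/k^3.
14/k^3 < ε ⇔ k^3 > 14/ε ⇔ k > (14/ε)^{1/3}.
Take N = (14/ε)^{1/3}. Then k > N implies 14/k^3 < ε.

N = (14/ε)^{1/3}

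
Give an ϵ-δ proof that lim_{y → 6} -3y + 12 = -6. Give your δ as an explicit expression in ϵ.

Fix ϵ > 0. We need δ > 0 so that 0 < |y − 6| < δ implies |(-3y + 12) + 6| < ϵ.
Since (-3y + 12) + 6 = -3(y − 6), we have |(-3y + 12) + 6| = 3|y − 6|.
Thus it suffices that |y − 6| < ϵ/3.
Take δ = ϵ/3. If 0 < |y − 6| < δ then |(-3y + 12) + 6| = 3|y − 6| < 3·(ϵ/3) = ϵ.

δ = ϵ/3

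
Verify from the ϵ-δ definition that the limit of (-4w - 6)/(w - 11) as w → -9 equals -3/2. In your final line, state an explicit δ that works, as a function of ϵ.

Let ϵ > 0 be given. We want δ > 0 with 0 < |w + 9| < δ ⇒ |(-4w - 6)/(w - 11) + 3/2| < ϵ.
Combining over a common denominator, (-4w - 6)/(w - 11) + 3/2 = [(-4w - 6)·(-20) − 30·(w - 11)] / [(-20)·(w - 11)] = 50(w + 9) / ((-20)(w - 11)).
So |(-4w - 6)/(w - 11) + 3/2| = 50|w + 9| / (20·|w − 11|).
Require δ ≤ 10, so |w − 11| ≥ |-20| − |w + 9| > 20 − 10 = 10.
Hence |(-4w - 6)/(w - 11) + 3/2| < 50|w + 9|/(20·10) = (1/4)|w + 9|, which is < ϵ once |w + 9| < 4ϵ.
Take δ = min(10, 4ϵ). Then 0 < |w + 9| < δ forces both bounds, so |(-4w - 6)/(w - 11) + 3/2| < ϵ.

δ = min(10, 4ϵ)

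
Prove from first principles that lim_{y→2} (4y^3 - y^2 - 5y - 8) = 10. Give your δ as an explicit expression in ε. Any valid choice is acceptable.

Let ε > 0 be given. We want δ > 0 such that 0 < |y − 2| < δ implies |(4y^3 - y^2 - 5y - 8) − 10| < ε.
(4y^3 - y^2 - 5y - 8) − 10 = 4y^3 - y^2 - 5y - 18 = (y − 2)(4y^2 + 7y + 9).
So |(4y^3 - y^2 - 5y - 8) − 10| = |y − 2|·|4y^2 + 7y + 9|.
Require δ ≤ 1. Then |y − 2| < 1 gives |y| < 3, and by the triangle inequality |4y^2 + 7y + 9| ≤ 4·3^2 + 7·3 + 9 = 66.
Hence |(4y^3 - y^2 - 5y - 8) − 10| ≤ 66|y − 2| < ε provided |y − 2| < ε/66.
Choosing δ = min(1, ε/66) ensures both conditions, hence |(4y^3 - y^2 - 5y - 8) − 10| < ε.

δ = min(1, ε/66)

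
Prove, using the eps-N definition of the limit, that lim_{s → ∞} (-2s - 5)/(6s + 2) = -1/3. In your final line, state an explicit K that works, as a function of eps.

Suppose eps > 0. We seek K > 0 such that s > K implies |(-2s - 5)/(6s + 2) + 1/3| < eps.
(-2s - 5)/(6s + 2) + 1/3 = (6(-2s - 5) − (-2)(6s + 2)) / (6(6s + 2)) = -26/(6(6s + 2)).
For s > 0 we have 6s + 2 > 6s, so |(-2s - 5)/(6s + 2) + 1/3| = 26/(6(6s + 2)) < 26/(6·6s) = (13/18)/s.
Thus |(-2s - 5)/(6s + 2) + 1/3| < eps whenever s > (13/18)/eps.
Take K = (13/18)/eps. If s > K then |(-2s - 5)/(6s + 2) + 1/3| < (13/18)/s < eps.

K = (13/18)/eps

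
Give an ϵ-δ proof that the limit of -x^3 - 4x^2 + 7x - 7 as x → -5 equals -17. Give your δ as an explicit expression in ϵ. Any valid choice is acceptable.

δ = min(2, ϵ/58)

Fix ϵ > 0. We want δ > 0 such that 0 < |x + 5| < δ implies |(-x^3 - 4x^2 + 7x - 7) + 17| < ϵ.
(-x^3 - 4x^2 + 7x - 7) + 17 = -x^3 - 4x^2 + 7x + 10 = (x + 5)(-x^2 + x + 2).
So |(-x^3 - 4x^2 + 7x - 7) + 17| = |x + 5|·|-x^2 + x + 2|.
Require δ ≤ 2. Then |x + 5| < 2 gives |x| < 7, and by the triangle inequality |-x^2 + x + 2| ≤ 7^2 + 7 + 2 = 58.
Hence |(-x^3 - 4x^2 + 7x - 7) + 17| ≤ 58|x + 5| < ϵ provided |x + 5| < ϵ/58.
Choosing δ = min(2, ϵ/58) ensures both conditions, hence |(-x^3 - 4x^2 + 7x - 7) + 17| < ϵ.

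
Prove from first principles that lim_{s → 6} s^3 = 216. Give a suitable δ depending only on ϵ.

Fix ϵ > 0. We seek δ > 0 with 0 < |s − 6| < δ ⇒ |s^3 − 216| < ϵ.
Factor: s^3 − 216 = (s − 6)(s^2 + 6s + 36), so |s^3 − 216| = |s − 6|·|s^2 + 6s + 36|.
Impose δ ≤ 1 so that |s| < 7; then |s^2 + 6s + 36| ≤ 127.
Hence |s^3 − 216| ≤ 127|s − 6|, which is < ϵ once |s − 6| < ϵ/127.
Take δ = min(1, ϵ/127). If 0 < |s − 6| < δ then both bounds hold and |s^3 − 216| ≤ 127|s − 6| < 127·(ϵ/127) = ϵ.

δ = min(1, ϵ/127)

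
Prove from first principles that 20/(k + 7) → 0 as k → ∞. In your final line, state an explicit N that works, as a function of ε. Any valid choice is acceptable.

Fix ε > 0. For k ≥ 1, |20/(k + 7) − 0| = 20/(k + 7) ≤ 20/k.
We need 20/k < ε, i.e. k > 20/ε.
Take N = 20/ε. If k > N then |20/(k + 7)| ≤ 20/k < ε.

N = 20/ε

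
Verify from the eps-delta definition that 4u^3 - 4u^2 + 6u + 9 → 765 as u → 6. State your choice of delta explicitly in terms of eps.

Let eps > 0. We want delta > 0 such that 0 < |u − 6| < delta implies |(4u^3 - 4u^2 + 6u + 9) − 765| < eps.
(4u^3 - 4u^2 + 6u + 9) − 765 = 4u^3 - 4u^2 + 6u - 756 = (u − 6)(4u^2 + 20u + 126).
So |(4u^3 - 4u^2 + 6u + 9) − 765| = |u − 6|·|4u^2 + 20u + 126|.
Require delta ≤ 1. Then |u − 6| < 1 gives |u| < 7, and by the triangle inequality |4u^2 + 20u + 126| ≤ 4·7^2 + 20·7 + 126 = 462.
Hence |(4u^3 - 4u^2 + 6u + 9) − 765| ≤ 462|u − 6| < eps provided |u − 6| < eps/462.
Choosing delta = min(1, eps/462) ensures both conditions, hence |(4u^3 - 4u^2 + 6u + 9) − 765| < eps.

delta = min(1, eps/462)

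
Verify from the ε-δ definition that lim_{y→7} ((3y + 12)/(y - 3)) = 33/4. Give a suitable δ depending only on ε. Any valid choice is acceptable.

Let ε > 0. We want δ > 0 with 0 < |y − 7| < δ ⇒ |(3y + 12)/(y - 3) − (33/4)| < ε.
Combining over a common denominator, (3y + 12)/(y - 3) − (33/4) = [(3y + 12)·4 − 33·(y - 3)] / [4·(y - 3)] = -21(y − 7) / (4(y - 3)).
So |(3y + 12)/(y - 3) − (33/4)| = 21|y − 7| / (4·|y − 3|).
Require δ ≤ 2, so |y − 3| ≥ |4| − |y − 7| > 4 − 2 = 2.
Hence |(3y + 12)/(y - 3) − (33/4)| < 21|y − 7|/(4·2) = (21/8)|y − 7|, which is < ε once |y − 7| < (8/21)ε.
Take δ = min(2, (8/21)ε). Then 0 < |y − 7| < δ forces both bounds, so |(3y + 12)/(y - 3) − (33/4)| < ε.

δ = min(2, (8/21)ε)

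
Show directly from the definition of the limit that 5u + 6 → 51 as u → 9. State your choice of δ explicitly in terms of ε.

Fix ε > 0. We need δ > 0 so that 0 < |u − 9| < δ implies |(5u + 6) − 51| < ε.
|(5u + 6) − 51| = |5u - 45| = 5|u − 9|.
So 5|u − 9| < ε exactly when |u − 9| < ε/5.
Take δ = ε/5. If 0 < |u − 9| < δ then |(5u + 6) − 51| = 5|u − 9| < 5·(ε/5) = ε.

δ = ε/5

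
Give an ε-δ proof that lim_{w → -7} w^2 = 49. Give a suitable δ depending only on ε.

Fix ε > 0. We seek δ > 0 with 0 < |w + 7| < δ ⇒ |w^2 − 49| < ε.
Factor: w^2 − 49 = (w + 7)(w - 7), so |w^2 − 49| = |w + 7|·|w - 7|.
Restrict δ ≤ 1. Then |w + 7| < 1 gives |w| < 8, so by the triangle inequality |w - 7| ≤ 8 + 7 = 15.
Hence |w^2 − 49| ≤ 15|w + 7|, which is < ε once |w + 7| < ε/15.
Take δ = min(1, ε/15). If 0 < |w + 7| < δ then both bounds hold and |w^2 − 49| ≤ 15|w + 7| < 15·(ε/15) = ε.

δ = min(1, ε/15)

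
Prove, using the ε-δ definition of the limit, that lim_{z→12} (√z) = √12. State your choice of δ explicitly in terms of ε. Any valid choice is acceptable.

δ = min(12, √12·ε)

Fix ε > 0. We want δ > 0 such that 0 < |z − 12| < δ implies |√z − √12| < ε.
Rationalise: √z − √12 = (z − 12)/(√z + √12), so |√z − √12| = |z − 12|/(√z + √12).
Restrict δ ≤ 12 so that |z − 12| < 12 forces z > 0, and then √z + √12 > √12.
Hence |√z − √12| < |z − 12|/√12, which is < ε once |z − 12| < √12·ε.
Take δ = min(12, √12·ε). If 0 < |z − 12| < δ then z > 0 and |√z − √12| < |z − 12|/√12 < ε.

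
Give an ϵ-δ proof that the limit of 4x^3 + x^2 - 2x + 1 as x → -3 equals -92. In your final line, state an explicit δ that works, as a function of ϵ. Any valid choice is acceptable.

Suppose ϵ > 0. We want δ > 0 such that 0 < |x + 3| < δ implies |(4x^3 + x^2 - 2x + 1) + 92| < ϵ.
(4x^3 + x^2 - 2x + 1) + 92 = 4x^3 + x^2 - 2x + 93 = (x + 3)(4x^2 - 11x + 31).
So |(4x^3 + x^2 - 2x + 1) + 92| = |x + 3|·|4x^2 - 11x + 31|.
Require δ ≤ 1. Then |x + 3| < 1 gives |x| < 4, and by the triangle inequality |4x^2 - 11x + 31| ≤ 4·4^2 + 11·4 + 31 = 139.
Hence |(4x^3 + x^2 - 2x + 1) + 92| ≤ 139|x + 3| < ϵ provided |x + 3| < ϵ/139.
Take δ = min(1, ϵ/139). Then 0 < |x + 3| < δ gives both |x + 3| < 1 and |x + 3| < ϵ/139, so |(4x^3 + x^2 - 2x + 1) + 92| < ϵ.

δ = min(1, ϵ/139)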